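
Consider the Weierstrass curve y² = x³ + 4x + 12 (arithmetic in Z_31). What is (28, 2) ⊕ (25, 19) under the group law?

(17, 8)

(28, 2) + (25, 19). λ = (19 - 2)/(25 - 28) ≡ 17/28 mod 31. 28⁻¹ ≡ 10 (mod 31), so λ ≡ 15.
  x = λ² - 28 - 25 = 225 - 53 ≡ 17; y = λ·(28 - 17) - 2 ≡ 8. → (17, 8)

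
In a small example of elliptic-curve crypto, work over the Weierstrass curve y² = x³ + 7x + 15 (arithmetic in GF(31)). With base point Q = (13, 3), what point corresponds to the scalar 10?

(30, 21)

Double-and-add on 10 = (1010)₂. Start with Q = (13, 3) for the leading 1-bit.
double: tangent at (13, 3): λ = (3·13² + 7)/(2·3) ≡ 18/6. 6⁻¹ ≡ 26 (mod 31) since 6·26 = 156 ≡ 1, so λ ≡ 18·26 ≡ 3.
  x = λ² - 13 - 13 = 9 - 26 ≡ 14; y = λ·(13 - 14) - 3 ≡ 25. → (14, 25)
double: tangent at (14, 25): λ = (3·14² + 7)/(2·25) ≡ 6/19. 19⁻¹ ≡ 18 (mod 31), so λ ≡ 6·18 ≡ 15.
  x = λ² - 14 - 14 = 225 - 28 ≡ 11; y = λ·(14 - 11) - 25 ≡ 20. → (11, 20)
add Q: (11, 20) + (13, 3). λ = (3 - 20)/(13 - 11) ≡ 14/2 mod 31. 2⁻¹ ≡ 16 (mod 31), so λ ≡ 7.
  x = λ² - 11 - 13 = 49 - 24 ≡ 25; y = λ·(11 - 25) - 20 ≡ 6. → (25, 6)
double: tangent at (25, 6): λ = (3·25² + 7)/(2·6) ≡ 22/12. 12⁻¹ ≡ 13 (mod 31), so λ ≡ 22·13 ≡ 7.
  x = λ² - 25 - 25 = 49 - 50 ≡ 30; y = λ·(25 - 30) - 6 ≡ 21. → (30, 21)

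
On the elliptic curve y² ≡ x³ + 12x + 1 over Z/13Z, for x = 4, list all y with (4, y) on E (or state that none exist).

3, 10

x³ + 12x + 1 = 113 ≡ 9 (mod 13).
Square roots of 9 mod 13: 3 and 10 (since 3² = 9 ≡ 9).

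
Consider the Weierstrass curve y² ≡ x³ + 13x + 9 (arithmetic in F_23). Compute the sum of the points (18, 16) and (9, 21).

(18, 16) + (9, 21). λ = (21 - 16)/(9 - 18) ≡ 5/14 mod 23. 14⁻¹ ≡ 5 (mod 23), so λ ≡ 2.
  x = λ² - 18 - 9 = 4 - 27 ≡ 0; y = λ·(18 - 0) - 16 ≡ 20. → (0, 20)

(0, 20)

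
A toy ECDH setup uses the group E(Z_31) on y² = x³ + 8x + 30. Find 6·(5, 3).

(19, 29)

Write G = (5, 3).
Repeated addition: build up to 6G.
2G: tangent at (5, 3): λ = (3·5² + 8)/(2·3) ≡ 21/6. 6⁻¹ ≡ 26 (mod 31), so λ ≡ 21·26 ≡ 19.
  x = λ² - 5 - 5 = 361 - 10 ≡ 10; y = λ·(5 - 10) - 3 ≡ 26. → (10, 26)
3G: (10, 26) + (5, 3). λ = (3 - 26)/(5 - 10) ≡ 8/26 mod 31. 26⁻¹ ≡ 6 (mod 31) since 26·6 = 156 ≡ 1, so λ ≡ 17.
  x = λ² - 10 - 5 = 289 - 15 ≡ 26; y = λ·(10 - 26) - 26 ≡ 12. → (26, 12)
4G: (26, 12) + (5, 3). λ = (3 - 12)/(5 - 26) ≡ 22/10 mod 31. 10⁻¹ ≡ 28 (mod 31) since 10·28 = 280 ≡ 1, so λ ≡ 27.
  x = λ² - 26 - 5 = 729 - 31 ≡ 16; y = λ·(26 - 16) - 12 ≡ 10. → (16, 10)
5G: (16, 10) + (5, 3). λ = (3 - 10)/(5 - 16) ≡ 24/20 mod 31. 20⁻¹ ≡ 14 (mod 31), so λ ≡ 26.
  x = λ² - 16 - 5 = 676 - 21 ≡ 4; y = λ·(16 - 4) - 10 ≡ 23. → (4, 23)
6G: (4, 23) + (5, 3). λ = (3 - 23)/(5 - 4) ≡ 11/1 mod 31. 1⁻¹ ≡ 1 (mod 31), so λ ≡ 11.
  x = λ² - 4 - 5 = 121 - 9 ≡ 19; y = λ·(4 - 19) - 23 ≡ 29. → (19, 29)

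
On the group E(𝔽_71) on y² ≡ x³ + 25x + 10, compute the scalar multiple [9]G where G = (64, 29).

Double-and-add on 9 = (1001)₂. Start with G = (64, 29) for the leading 1-bit.
double: tangent at (64, 29): λ = (3·64² + 25)/(2·29) ≡ 30/58. 58⁻¹ ≡ 60 (mod 71), so λ ≡ 30·60 ≡ 25.
  x = λ² - 64 - 64 = 625 - 128 ≡ 0; y = λ·(64 - 0) - 29 ≡ 9. → (0, 9)
double: tangent at (0, 9): λ = (3·0² + 25)/(2·9) ≡ 25/18. 18⁻¹ ≡ 4 (mod 71), so λ ≡ 25·4 ≡ 29.
  x = λ² - 0 - 0 = 841 - 0 ≡ 60; y = λ·(0 - 60) - 9 ≡ 26. → (60, 26)
double: tangent at (60, 26): λ = (3·60² + 25)/(2·26) ≡ 33/52. 52⁻¹ ≡ 56 (mod 71), so λ ≡ 33·56 ≡ 2.
  x = λ² - 60 - 60 = 4 - 120 ≡ 26; y = λ·(60 - 26) - 26 ≡ 42. → (26, 42)
add G: (26, 42) + (64, 29). λ = (29 - 42)/(64 - 26) ≡ 58/38 mod 71. 38⁻¹ ≡ 43 (mod 71) since 38·43 = 1634 ≡ 1, so λ ≡ 9.
  x = λ² - 26 - 64 = 81 - 90 ≡ 62; y = λ·(26 - 62) - 42 ≡ 60. → (62, 60)

(62, 60)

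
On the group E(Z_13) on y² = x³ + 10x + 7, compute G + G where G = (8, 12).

(6, 7)

tangent at (8, 12): λ = (3·8² + 10)/(2·12) ≡ 7/11. 11⁻¹ ≡ 6 (mod 13), so λ ≡ 7·6 ≡ 3.
  x = λ² - 8 - 8 = 9 - 16 ≡ 6; y = λ·(8 - 6) - 12 ≡ 7. → (6, 7)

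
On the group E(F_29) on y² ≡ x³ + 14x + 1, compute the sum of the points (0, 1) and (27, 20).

(0, 1) + (27, 20). λ = (20 - 1)/(27 - 0) ≡ 19/27 mod 29. 27⁻¹ ≡ 14 (mod 29), so λ ≡ 5.
  x = λ² - 0 - 27 = 25 - 27 ≡ 27; y = λ·(0 - 27) - 1 ≡ 9. → (27, 9)

(27, 9)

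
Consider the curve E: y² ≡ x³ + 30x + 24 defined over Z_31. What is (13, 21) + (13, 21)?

tangent at (13, 21): λ = (3·13² + 30)/(2·21) ≡ 10/11. 11⁻¹ ≡ 17 (mod 31) since 11·17 = 187 ≡ 1, so λ ≡ 10·17 ≡ 15.
  x = λ² - 13 - 13 = 225 - 26 ≡ 13; y = λ·(13 - 13) - 21 ≡ 10. → (13, 10)

(13, 10)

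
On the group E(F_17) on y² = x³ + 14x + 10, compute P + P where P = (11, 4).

(14, 14)

tangent at (11, 4): λ = (3·11² + 14)/(2·4) ≡ 3/8. 8⁻¹ ≡ 15 (mod 17) since 8·15 = 120 ≡ 1, so λ ≡ 3·15 ≡ 11.
  x = λ² - 11 - 11 = 121 - 22 ≡ 14; y = λ·(11 - 14) - 4 ≡ 14. → (14, 14)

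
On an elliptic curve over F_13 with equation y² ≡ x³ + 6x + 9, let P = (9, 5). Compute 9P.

Double-and-add on 9 = (1001)₂. Start with P = (9, 5) for the leading 1-bit.
double: tangent at (9, 5): λ = (3·9² + 6)/(2·5) ≡ 2/10. 10⁻¹ ≡ 4 (mod 13), so λ ≡ 2·4 ≡ 8.
  x = λ² - 9 - 9 = 64 - 18 ≡ 7; y = λ·(9 - 7) - 5 ≡ 11. → (7, 11)
double: tangent at (7, 11): λ = (3·7² + 6)/(2·11) ≡ 10/9. 9⁻¹ ≡ 3 (mod 13), so λ ≡ 10·3 ≡ 4.
  x = λ² - 7 - 7 = 16 - 14 ≡ 2; y = λ·(7 - 2) - 11 ≡ 9. → (2, 9)
double: tangent at (2, 9): λ = (3·2² + 6)/(2·9) ≡ 5/5. 5⁻¹ ≡ 8 (mod 13) since 5·8 = 40 ≡ 1, so λ ≡ 5·8 ≡ 1.
  x = λ² - 2 - 2 = 1 - 4 ≡ 10; y = λ·(2 - 10) - 9 ≡ 9. → (10, 9)
add P: (10, 9) + (9, 5). λ = (5 - 9)/(9 - 10) ≡ 9/12 mod 13. 12⁻¹ ≡ 12 (mod 13), so λ ≡ 4.
  x = λ² - 10 - 9 = 16 - 19 ≡ 10; y = λ·(10 - 10) - 9 ≡ 4. → (10, 4)

(10, 4)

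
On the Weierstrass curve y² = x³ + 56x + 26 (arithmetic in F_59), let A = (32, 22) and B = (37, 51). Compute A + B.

(32, 22) + (37, 51). λ = (51 - 22)/(37 - 32) ≡ 29/5 mod 59. 5⁻¹ ≡ 12 (mod 59), so λ ≡ 53.
  x = λ² - 32 - 37 = 2809 - 69 ≡ 26; y = λ·(32 - 26) - 22 ≡ 1. → (26, 1)

(26, 1)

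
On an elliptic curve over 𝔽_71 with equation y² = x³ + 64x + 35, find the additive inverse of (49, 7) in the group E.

-(49, 7) = (49, -7 mod 71) = (49, 64).

(49, 64)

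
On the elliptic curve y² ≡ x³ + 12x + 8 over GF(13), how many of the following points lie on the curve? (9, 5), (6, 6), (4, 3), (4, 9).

(9, 5): 5² ≡ 12, rhs ≡ 0 → off.
(6, 6): 6² ≡ 10, rhs ≡ 10 → on.
(4, 3): 3² ≡ 9, rhs ≡ 3 → off.
(4, 9): 9² ≡ 3, rhs ≡ 3 → on.

2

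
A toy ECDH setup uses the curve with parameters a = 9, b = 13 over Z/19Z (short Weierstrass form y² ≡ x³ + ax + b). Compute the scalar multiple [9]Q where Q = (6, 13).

Double-and-add on 9 = (1001)₂. Start with Q = (6, 13) for the leading 1-bit.
double: tangent at (6, 13): λ = (3·6² + 9)/(2·13) ≡ 3/7. 7⁻¹ ≡ 11 (mod 19), so λ ≡ 3·11 ≡ 14.
  x = λ² - 6 - 6 = 196 - 12 ≡ 13; y = λ·(6 - 13) - 13 ≡ 3. → (13, 3)
double: tangent at (13, 3): λ = (3·13² + 9)/(2·3) ≡ 3/6. 6⁻¹ ≡ 16 (mod 19) since 6·16 = 96 ≡ 1, so λ ≡ 3·16 ≡ 10.
  x = λ² - 13 - 13 = 100 - 26 ≡ 17; y = λ·(13 - 17) - 3 ≡ 14. → (17, 14)
double: tangent at (17, 14): λ = (3·17² + 9)/(2·14) ≡ 2/9. 9⁻¹ ≡ 17 (mod 19) since 9·17 = 153 ≡ 1, so λ ≡ 2·17 ≡ 15.
  x = λ² - 17 - 17 = 225 - 34 ≡ 1; y = λ·(17 - 1) - 14 ≡ 17. → (1, 17)
add Q: (1, 17) + (6, 13). λ = (13 - 17)/(6 - 1) ≡ 15/5 mod 19. 5⁻¹ ≡ 4 (mod 19) since 5·4 = 20 ≡ 1, so λ ≡ 3.
  x = λ² - 1 - 6 = 9 - 7 ≡ 2; y = λ·(1 - 2) - 17 ≡ 18. → (2, 18)

(2, 18)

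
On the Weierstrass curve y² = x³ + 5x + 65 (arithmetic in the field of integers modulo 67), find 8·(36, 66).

Write Q = (36, 66).
Double-and-add on 8 = (1000)₂. Start with Q = (36, 66) for the leading 1-bit.
double: tangent at (36, 66): λ = (3·36² + 5)/(2·66) ≡ 7/65. 65⁻¹ ≡ 33 (mod 67), so λ ≡ 7·33 ≡ 30.
  x = λ² - 36 - 36 = 900 - 72 ≡ 24; y = λ·(36 - 24) - 66 ≡ 26. → (24, 26)
double: tangent at (24, 26): λ = (3·24² + 5)/(2·26) ≡ 58/52. 52⁻¹ ≡ 58 (mod 67) since 52·58 = 3016 ≡ 1, so λ ≡ 58·58 ≡ 14.
  x = λ² - 24 - 24 = 196 - 48 ≡ 14; y = λ·(24 - 14) - 26 ≡ 47. → (14, 47)
double: tangent at (14, 47): λ = (3·14² + 5)/(2·47) ≡ 57/27. 27⁻¹ ≡ 5 (mod 67) since 27·5 = 135 ≡ 1, so λ ≡ 57·5 ≡ 17.
  x = λ² - 14 - 14 = 289 - 28 ≡ 60; y = λ·(14 - 60) - 47 ≡ 42. → (60, 42)

(60, 42)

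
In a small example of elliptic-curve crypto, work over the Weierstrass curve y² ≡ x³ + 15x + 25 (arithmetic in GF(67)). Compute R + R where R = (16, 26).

(45, 54)

tangent at (16, 26): λ = (3·16² + 15)/(2·26) ≡ 46/52. 52⁻¹ ≡ 58 (mod 67), so λ ≡ 46·58 ≡ 55.
  x = λ² - 16 - 16 = 3025 - 32 ≡ 45; y = λ·(16 - 45) - 26 ≡ 54. → (45, 54)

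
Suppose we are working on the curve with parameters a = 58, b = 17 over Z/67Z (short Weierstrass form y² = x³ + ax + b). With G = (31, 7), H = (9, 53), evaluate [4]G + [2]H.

(38, 64)

First 4G:
Double-and-add on 4 = (100)₂. Start with G = (31, 7) for the leading 1-bit.
double: tangent at (31, 7): λ = (3·31² + 58)/(2·7) ≡ 60/14. 14⁻¹ ≡ 24 (mod 67), so λ ≡ 60·24 ≡ 33.
  x = λ² - 31 - 31 = 1089 - 62 ≡ 22; y = λ·(31 - 22) - 7 ≡ 22. → (22, 22)
double: tangent at (22, 22): λ = (3·22² + 58)/(2·22) ≡ 36/44. 44⁻¹ ≡ 32 (mod 67) since 44·32 = 1408 ≡ 1, so λ ≡ 36·32 ≡ 13.
  x = λ² - 22 - 22 = 169 - 44 ≡ 58; y = λ·(22 - 58) - 22 ≡ 46. → (58, 46)
4G = (58, 46).
Next 2H:
Repeated addition: build up to 2H.
2H: tangent at (9, 53): λ = (3·9² + 58)/(2·53) ≡ 33/39. 39⁻¹ ≡ 55 (mod 67), so λ ≡ 33·55 ≡ 6.
  x = λ² - 9 - 9 = 36 - 18 ≡ 18; y = λ·(9 - 18) - 53 ≡ 27. → (18, 27)
2H = (18, 27).
Finally 4G + 2H:
(58, 46) + (18, 27). λ = (27 - 46)/(18 - 58) ≡ 48/27 mod 67. 27⁻¹ ≡ 5 (mod 67) since 27·5 = 135 ≡ 1, so λ ≡ 39.
  x = λ² - 58 - 18 = 1521 - 76 ≡ 38; y = λ·(58 - 38) - 46 ≡ 64. → (38, 64)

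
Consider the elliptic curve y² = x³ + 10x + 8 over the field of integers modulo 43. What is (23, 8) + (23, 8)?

(22, 30)

tangent at (23, 8): λ = (3·23² + 10)/(2·8) ≡ 6/16. 16⁻¹ ≡ 35 (mod 43), so λ ≡ 6·35 ≡ 38.
  x = λ² - 23 - 23 = 1444 - 46 ≡ 22; y = λ·(23 - 22) - 8 ≡ 30. → (22, 30)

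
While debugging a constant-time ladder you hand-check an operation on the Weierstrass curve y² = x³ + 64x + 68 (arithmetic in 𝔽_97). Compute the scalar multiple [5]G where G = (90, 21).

(6, 38)

Double-and-add on 5 = (101)₂. Start with G = (90, 21) for the leading 1-bit.
double: tangent at (90, 21): λ = (3·90² + 64)/(2·21) ≡ 17/42. 42⁻¹ ≡ 67 (mod 97), so λ ≡ 17·67 ≡ 72.
  x = λ² - 90 - 90 = 5184 - 180 ≡ 57; y = λ·(90 - 57) - 21 ≡ 27. → (57, 27)
double: tangent at (57, 27): λ = (3·57² + 64)/(2·27) ≡ 14/54. 54⁻¹ ≡ 9 (mod 97), so λ ≡ 14·9 ≡ 29.
  x = λ² - 57 - 57 = 841 - 114 ≡ 48; y = λ·(57 - 48) - 27 ≡ 40. → (48, 40)
add G: (48, 40) + (90, 21). λ = (21 - 40)/(90 - 48) ≡ 78/42 mod 97. 42⁻¹ ≡ 67 (mod 97), so λ ≡ 85.
  x = λ² - 48 - 90 = 7225 - 138 ≡ 6; y = λ·(48 - 6) - 40 ≡ 38. → (6, 38)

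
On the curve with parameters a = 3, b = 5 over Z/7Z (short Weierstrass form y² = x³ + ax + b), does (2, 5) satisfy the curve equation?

no

y² = 5² ≡ 4; x³ + 3x + 5 = 19 ≡ 5 (mod 7). 4 ≠ 5.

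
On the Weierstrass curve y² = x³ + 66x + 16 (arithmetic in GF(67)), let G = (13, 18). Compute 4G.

(1, 63)

Double-and-add on 4 = (100)₂. Start with G = (13, 18) for the leading 1-bit.
double: tangent at (13, 18): λ = (3·13² + 66)/(2·18) ≡ 37/36. 36⁻¹ ≡ 54 (mod 67), so λ ≡ 37·54 ≡ 55.
  x = λ² - 13 - 13 = 3025 - 26 ≡ 51; y = λ·(13 - 51) - 18 ≡ 36. → (51, 36)
double: tangent at (51, 36): λ = (3·51² + 66)/(2·36) ≡ 30/5. 5⁻¹ ≡ 27 (mod 67) since 5·27 = 135 ≡ 1, so λ ≡ 30·27 ≡ 6.
  x = λ² - 51 - 51 = 36 - 102 ≡ 1; y = λ·(51 - 1) - 36 ≡ 63. → (1, 63)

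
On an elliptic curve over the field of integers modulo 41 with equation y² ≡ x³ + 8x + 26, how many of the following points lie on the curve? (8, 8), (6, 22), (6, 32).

0

(8, 8): 8² ≡ 23, rhs ≡ 28 → off.
(6, 22): 22² ≡ 33, rhs ≡ 3 → off.
(6, 32): 32² ≡ 40, rhs ≡ 3 → off.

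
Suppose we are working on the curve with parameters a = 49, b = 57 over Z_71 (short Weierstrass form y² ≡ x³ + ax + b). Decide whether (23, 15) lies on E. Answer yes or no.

y² = 15² ≡ 12; x³ + 49x + 57 = 13351 ≡ 3 (mod 71). 12 ≠ 3.

no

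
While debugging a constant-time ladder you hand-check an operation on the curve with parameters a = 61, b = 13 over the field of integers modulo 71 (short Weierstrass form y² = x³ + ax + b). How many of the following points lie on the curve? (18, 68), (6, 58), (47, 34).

(18, 68): 68² ≡ 9, rhs ≡ 56 → off.
(6, 58): 58² ≡ 27, rhs ≡ 27 → on.
(47, 34): 34² ≡ 20, rhs ≡ 61 → off.

1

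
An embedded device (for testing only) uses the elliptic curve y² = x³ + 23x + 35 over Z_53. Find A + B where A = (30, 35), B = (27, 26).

(30, 35) + (27, 26). λ = (26 - 35)/(27 - 30) ≡ 44/50 mod 53. 50⁻¹ ≡ 35 (mod 53), so λ ≡ 3.
  x = λ² - 30 - 27 = 9 - 57 ≡ 5; y = λ·(30 - 5) - 35 ≡ 40. → (5, 40)

(5, 40)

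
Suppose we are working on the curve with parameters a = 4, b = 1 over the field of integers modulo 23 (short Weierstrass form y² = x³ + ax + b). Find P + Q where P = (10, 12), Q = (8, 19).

(0, 22)

(10, 12) + (8, 19). λ = (19 - 12)/(8 - 10) ≡ 7/21 mod 23. 21⁻¹ ≡ 11 (mod 23) since 21·11 = 231 ≡ 1, so λ ≡ 8.
  x = λ² - 10 - 8 = 64 - 18 ≡ 0; y = λ·(10 - 0) - 12 ≡ 22. → (0, 22)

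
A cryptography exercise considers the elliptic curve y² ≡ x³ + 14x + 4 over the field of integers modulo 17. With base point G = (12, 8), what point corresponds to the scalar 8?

Repeated addition: build up to 8G.
2G: tangent at (12, 8): λ = (3·12² + 14)/(2·8) ≡ 4/16. 16⁻¹ ≡ 16 (mod 17), so λ ≡ 4·16 ≡ 13.
  x = λ² - 12 - 12 = 169 - 24 ≡ 9; y = λ·(12 - 9) - 8 ≡ 14. → (9, 14)
3G: (9, 14) + (12, 8). λ = (8 - 14)/(12 - 9) ≡ 11/3 mod 17. 3⁻¹ ≡ 6 (mod 17) since 3·6 = 18 ≡ 1, so λ ≡ 15.
  x = λ² - 9 - 12 = 225 - 21 ≡ 0; y = λ·(9 - 0) - 14 ≡ 2. → (0, 2)
4G: (0, 2) + (12, 8). λ = (8 - 2)/(12 - 0) ≡ 6/12 mod 17. 12⁻¹ ≡ 10 (mod 17), so λ ≡ 9.
  x = λ² - 0 - 12 = 81 - 12 ≡ 1; y = λ·(0 - 1) - 2 ≡ 6. → (1, 6)
5G: (1, 6) + (12, 8). λ = (8 - 6)/(12 - 1) ≡ 2/11 mod 17. 11⁻¹ ≡ 14 (mod 17), so λ ≡ 11.
  x = λ² - 1 - 12 = 121 - 13 ≡ 6; y = λ·(1 - 6) - 6 ≡ 7. → (6, 7)
6G: (6, 7) + (12, 8). λ = (8 - 7)/(12 - 6) ≡ 1/6 mod 17. 6⁻¹ ≡ 3 (mod 17) since 6·3 = 18 ≡ 1, so λ ≡ 3.
  x = λ² - 6 - 12 = 9 - 18 ≡ 8; y = λ·(6 - 8) - 7 ≡ 4. → (8, 4)
7G: (8, 4) + (12, 8). λ = (8 - 4)/(12 - 8) ≡ 4/4 mod 17. 4⁻¹ ≡ 13 (mod 17), so λ ≡ 1.
  x = λ² - 8 - 12 = 1 - 20 ≡ 15; y = λ·(8 - 15) - 4 ≡ 6. → (15, 6)
8G: (15, 6) + (12, 8). λ = (8 - 6)/(12 - 15) ≡ 2/14 mod 17. 14⁻¹ ≡ 11 (mod 17), so λ ≡ 5.
  x = λ² - 15 - 12 = 25 - 27 ≡ 15; y = λ·(15 - 15) - 6 ≡ 11. → (15, 11)

(15, 11)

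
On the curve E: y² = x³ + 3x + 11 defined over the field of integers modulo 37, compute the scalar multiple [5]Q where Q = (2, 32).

(13, 29)

Double-and-add on 5 = (101)₂. Start with Q = (2, 32) for the leading 1-bit.
double: tangent at (2, 32): λ = (3·2² + 3)/(2·32) ≡ 15/27. 27⁻¹ ≡ 11 (mod 37), so λ ≡ 15·11 ≡ 17.
  x = λ² - 2 - 2 = 289 - 4 ≡ 26; y = λ·(2 - 26) - 32 ≡ 4. → (26, 4)
double: tangent at (26, 4): λ = (3·26² + 3)/(2·4) ≡ 33/8. 8⁻¹ ≡ 14 (mod 37), so λ ≡ 33·14 ≡ 18.
  x = λ² - 26 - 26 = 324 - 52 ≡ 13; y = λ·(26 - 13) - 4 ≡ 8. → (13, 8)
add Q: (13, 8) + (2, 32). λ = (32 - 8)/(2 - 13) ≡ 24/26 mod 37. 26⁻¹ ≡ 10 (mod 37), so λ ≡ 18.
  x = λ² - 13 - 2 = 324 - 15 ≡ 13; y = λ·(13 - 13) - 8 ≡ 29. → (13, 29)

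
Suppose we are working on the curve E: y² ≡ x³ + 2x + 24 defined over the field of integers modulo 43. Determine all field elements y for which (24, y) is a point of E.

none

x³ + 2x + 24 = 13896 ≡ 7 (mod 43).
7 is a non-residue mod 43; no y exists.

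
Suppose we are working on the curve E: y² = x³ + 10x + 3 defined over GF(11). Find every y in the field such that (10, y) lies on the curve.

5, 6

x³ + 10x + 3 = 1103 ≡ 3 (mod 11).
Square roots of 3 mod 11: 5 and 6 (since 5² = 25 ≡ 3).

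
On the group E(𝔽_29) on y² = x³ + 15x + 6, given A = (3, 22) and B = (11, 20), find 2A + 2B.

First 2A:
Repeated addition: build up to 2A.
2A: tangent at (3, 22): λ = (3·3² + 15)/(2·22) ≡ 13/15. 15⁻¹ ≡ 2 (mod 29), so λ ≡ 13·2 ≡ 26.
  x = λ² - 3 - 3 = 676 - 6 ≡ 3; y = λ·(3 - 3) - 22 ≡ 7. → (3, 7)
2A = (3, 7).
Next 2B:
Repeated addition: build up to 2B.
2B: tangent at (11, 20): λ = (3·11² + 15)/(2·20) ≡ 1/11. 11⁻¹ ≡ 8 (mod 29), so λ ≡ 1·8 ≡ 8.
  x = λ² - 11 - 11 = 64 - 22 ≡ 13; y = λ·(11 - 13) - 20 ≡ 22. → (13, 22)
2B = (13, 22).
Finally 2A + 2B:
(3, 7) + (13, 22). λ = (22 - 7)/(13 - 3) ≡ 15/10 mod 29. 10⁻¹ ≡ 3 (mod 29) since 10·3 = 30 ≡ 1, so λ ≡ 16.
  x = λ² - 3 - 13 = 256 - 16 ≡ 8; y = λ·(3 - 8) - 7 ≡ 0. → (8, 0)

(8, 0)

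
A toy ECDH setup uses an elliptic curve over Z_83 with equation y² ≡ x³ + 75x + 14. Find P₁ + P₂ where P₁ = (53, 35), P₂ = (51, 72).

(10, 41)

(53, 35) + (51, 72). λ = (72 - 35)/(51 - 53) ≡ 37/81 mod 83. 81⁻¹ ≡ 41 (mod 83), so λ ≡ 23.
  x = λ² - 53 - 51 = 529 - 104 ≡ 10; y = λ·(53 - 10) - 35 ≡ 41. → (10, 41)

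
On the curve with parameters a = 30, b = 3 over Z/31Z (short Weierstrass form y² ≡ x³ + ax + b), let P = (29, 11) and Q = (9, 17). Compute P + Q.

(12, 18)

(29, 11) + (9, 17). λ = (17 - 11)/(9 - 29) ≡ 6/11 mod 31. 11⁻¹ ≡ 17 (mod 31) since 11·17 = 187 ≡ 1, so λ ≡ 9.
  x = λ² - 29 - 9 = 81 - 38 ≡ 12; y = λ·(29 - 12) - 11 ≡ 18. → (12, 18)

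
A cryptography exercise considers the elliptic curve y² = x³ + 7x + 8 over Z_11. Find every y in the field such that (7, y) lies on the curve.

x³ + 7x + 8 = 400 ≡ 4 (mod 11).
Square roots of 4 mod 11: 2 and 9 (since 2² = 4 ≡ 4).

2, 9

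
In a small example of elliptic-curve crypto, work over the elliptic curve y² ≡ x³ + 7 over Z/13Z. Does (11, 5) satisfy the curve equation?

yes

y² = 5² ≡ 12; x³ + 0x + 7 = 1338 ≡ 12 (mod 13). 12 = 12.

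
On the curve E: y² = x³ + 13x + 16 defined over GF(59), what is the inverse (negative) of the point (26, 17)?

(26, 42)

-(26, 17) = (26, -17 mod 59) = (26, 42).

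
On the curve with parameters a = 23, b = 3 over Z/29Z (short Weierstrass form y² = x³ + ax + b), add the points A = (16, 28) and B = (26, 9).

(17, 0)

(16, 28) + (26, 9). λ = (9 - 28)/(26 - 16) ≡ 10/10 mod 29. 10⁻¹ ≡ 3 (mod 29), so λ ≡ 1.
  x = λ² - 16 - 26 = 1 - 42 ≡ 17; y = λ·(16 - 17) - 28 ≡ 0. → (17, 0)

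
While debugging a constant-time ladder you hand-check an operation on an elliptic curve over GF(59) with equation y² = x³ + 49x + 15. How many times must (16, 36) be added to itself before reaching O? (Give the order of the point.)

2P: tangent at (16, 36): λ = (3·16² + 49)/(2·36) ≡ 50/13. 13⁻¹ ≡ 50 (mod 59) since 13·50 = 650 ≡ 1, so λ ≡ 50·50 ≡ 22.
  x = λ² - 16 - 16 = 484 - 32 ≡ 39; y = λ·(16 - 39) - 36 ≡ 48. → (39, 48)
3P: (39, 48) + (16, 36). λ = (36 - 48)/(16 - 39) ≡ 47/36 mod 59. 36⁻¹ ≡ 41 (mod 59), so λ ≡ 39.
  x = λ² - 39 - 16 = 1521 - 55 ≡ 50; y = λ·(39 - 50) - 48 ≡ 54. → (50, 54)
4P: (50, 54) + (16, 36). λ = (36 - 54)/(16 - 50) ≡ 41/25 mod 59. 25⁻¹ ≡ 26 (mod 59) since 25·26 = 650 ≡ 1, so λ ≡ 4.
  x = λ² - 50 - 16 = 16 - 66 ≡ 9; y = λ·(50 - 9) - 54 ≡ 51. → (9, 51)
5P: (9, 51) + (16, 36). λ = (36 - 51)/(16 - 9) ≡ 44/7 mod 59. 7⁻¹ ≡ 17 (mod 59), so λ ≡ 40.
  x = λ² - 9 - 16 = 1600 - 25 ≡ 41; y = λ·(9 - 41) - 51 ≡ 26. → (41, 26)
6P: (41, 26) + (16, 36). λ = (36 - 26)/(16 - 41) ≡ 10/34 mod 59. 34⁻¹ ≡ 33 (mod 59), so λ ≡ 35.
  x = λ² - 41 - 16 = 1225 - 57 ≡ 47; y = λ·(41 - 47) - 26 ≡ 0. → (47, 0)
7P: (47, 0) + (16, 36). λ = (36 - 0)/(16 - 47) ≡ 36/28 mod 59. 28⁻¹ ≡ 19 (mod 59), so λ ≡ 35.
  x = λ² - 47 - 16 = 1225 - 63 ≡ 41; y = λ·(47 - 41) - 0 ≡ 33. → (41, 33)
8P: (41, 33) + (16, 36). λ = (36 - 33)/(16 - 41) ≡ 3/34 mod 59. 34⁻¹ ≡ 33 (mod 59), so λ ≡ 40.
  x = λ² - 41 - 16 = 1600 - 57 ≡ 9; y = λ·(41 - 9) - 33 ≡ 8. → (9, 8)
9P: (9, 8) + (16, 36). λ = (36 - 8)/(16 - 9) ≡ 28/7 mod 59. 7⁻¹ ≡ 17 (mod 59), so λ ≡ 4.
  x = λ² - 9 - 16 = 16 - 25 ≡ 50; y = λ·(9 - 50) - 8 ≡ 5. → (50, 5)
10P: (50, 5) + (16, 36). λ = (36 - 5)/(16 - 50) ≡ 31/25 mod 59. 25⁻¹ ≡ 26 (mod 59), so λ ≡ 39.
  x = λ² - 50 - 16 = 1521 - 66 ≡ 39; y = λ·(50 - 39) - 5 ≡ 11. → (39, 11)
11P: (39, 11) + (16, 36). λ = (36 - 11)/(16 - 39) ≡ 25/36 mod 59. 36⁻¹ ≡ 41 (mod 59), so λ ≡ 22.
  x = λ² - 39 - 16 = 484 - 55 ≡ 16; y = λ·(39 - 16) - 11 ≡ 23. → (16, 23)
12P: (16, 23) + (16, 36): same x and y₁ ≡ -y₂, so the sum is O.
12P = O, so the order is 12.

12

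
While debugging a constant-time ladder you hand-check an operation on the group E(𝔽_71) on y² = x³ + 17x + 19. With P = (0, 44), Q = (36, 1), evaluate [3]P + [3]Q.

(64, 57)

First 3P:
Repeated addition: build up to 3P.
2P: tangent at (0, 44): λ = (3·0² + 17)/(2·44) ≡ 17/17. 17⁻¹ ≡ 46 (mod 71), so λ ≡ 17·46 ≡ 1.
  x = λ² - 0 - 0 = 1 - 0 ≡ 1; y = λ·(0 - 1) - 44 ≡ 26. → (1, 26)
3P: (1, 26) + (0, 44). λ = (44 - 26)/(0 - 1) ≡ 18/70 mod 71. 70⁻¹ ≡ 70 (mod 71), so λ ≡ 53.
  x = λ² - 1 - 0 = 2809 - 1 ≡ 39; y = λ·(1 - 39) - 26 ≡ 19. → (39, 19)
3P = (39, 19).
Next 3Q:
Repeated addition: build up to 3Q.
2Q: tangent at (36, 1): λ = (3·36² + 17)/(2·1) ≡ 0/2. 2⁻¹ ≡ 36 (mod 71), so λ ≡ 0·36 ≡ 0.
  x = λ² - 36 - 36 = 0 - 72 ≡ 70; y = λ·(36 - 70) - 1 ≡ 70. → (70, 70)
3Q: (70, 70) + (36, 1). λ = (1 - 70)/(36 - 70) ≡ 2/37 mod 71. 37⁻¹ ≡ 48 (mod 71), so λ ≡ 25.
  x = λ² - 70 - 36 = 625 - 106 ≡ 22; y = λ·(70 - 22) - 70 ≡ 65. → (22, 65)
3Q = (22, 65).
Finally 3P + 3Q:
(39, 19) + (22, 65). λ = (65 - 19)/(22 - 39) ≡ 46/54 mod 71. 54⁻¹ ≡ 25 (mod 71), so λ ≡ 14.
  x = λ² - 39 - 22 = 196 - 61 ≡ 64; y = λ·(39 - 64) - 19 ≡ 57. → (64, 57)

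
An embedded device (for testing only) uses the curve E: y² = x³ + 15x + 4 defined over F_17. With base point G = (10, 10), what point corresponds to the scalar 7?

Repeated addition: build up to 7G.
2G: tangent at (10, 10): λ = (3·10² + 15)/(2·10) ≡ 9/3. 3⁻¹ ≡ 6 (mod 17), so λ ≡ 9·6 ≡ 3.
  x = λ² - 10 - 10 = 9 - 20 ≡ 6; y = λ·(10 - 6) - 10 ≡ 2. → (6, 2)
3G: (6, 2) + (10, 10). λ = (10 - 2)/(10 - 6) ≡ 8/4 mod 17. 4⁻¹ ≡ 13 (mod 17), so λ ≡ 2.
  x = λ² - 6 - 10 = 4 - 16 ≡ 5; y = λ·(6 - 5) - 2 ≡ 0. → (5, 0)
4G: (5, 0) + (10, 10). λ = (10 - 0)/(10 - 5) ≡ 10/5 mod 17. 5⁻¹ ≡ 7 (mod 17), so λ ≡ 2.
  x = λ² - 5 - 10 = 4 - 15 ≡ 6; y = λ·(5 - 6) - 0 ≡ 15. → (6, 15)
5G: (6, 15) + (10, 10). λ = (10 - 15)/(10 - 6) ≡ 12/4 mod 17. 4⁻¹ ≡ 13 (mod 17), so λ ≡ 3.
  x = λ² - 6 - 10 = 9 - 16 ≡ 10; y = λ·(6 - 10) - 15 ≡ 7. → (10, 7)
6G: (10, 7) + (10, 10): same x and y₁ ≡ -y₂, so the sum is O.
7G: O + (10, 10) = (10, 10) (identity).

(10, 10)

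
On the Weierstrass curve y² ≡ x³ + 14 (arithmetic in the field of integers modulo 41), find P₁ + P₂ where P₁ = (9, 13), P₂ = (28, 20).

(9, 13) + (28, 20). λ = (20 - 13)/(28 - 9) ≡ 7/19 mod 41. 19⁻¹ ≡ 13 (mod 41) since 19·13 = 247 ≡ 1, so λ ≡ 9.
  x = λ² - 9 - 28 = 81 - 37 ≡ 3; y = λ·(9 - 3) - 13 ≡ 0. → (3, 0)

(3, 0)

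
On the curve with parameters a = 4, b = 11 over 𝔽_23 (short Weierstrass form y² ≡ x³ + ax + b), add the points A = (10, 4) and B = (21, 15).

(16, 13)

(10, 4) + (21, 15). λ = (15 - 4)/(21 - 10) ≡ 11/11 mod 23. 11⁻¹ ≡ 21 (mod 23) since 11·21 = 231 ≡ 1, so λ ≡ 1.
  x = λ² - 10 - 21 = 1 - 31 ≡ 16; y = λ·(10 - 16) - 4 ≡ 13. → (16, 13)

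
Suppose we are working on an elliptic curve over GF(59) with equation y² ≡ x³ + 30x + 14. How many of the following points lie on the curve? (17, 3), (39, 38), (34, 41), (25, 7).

2

(17, 3): 3² ≡ 9, rhs ≡ 9 → on.
(39, 38): 38² ≡ 28, rhs ≡ 28 → on.
(34, 41): 41² ≡ 29, rhs ≡ 41 → off.
(25, 7): 7² ≡ 49, rhs ≡ 46 → off.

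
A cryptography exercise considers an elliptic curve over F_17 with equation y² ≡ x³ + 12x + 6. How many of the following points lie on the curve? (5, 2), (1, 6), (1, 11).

3

(5, 2): 2² ≡ 4, rhs ≡ 4 → on.
(1, 6): 6² ≡ 2, rhs ≡ 2 → on.
(1, 11): 11² ≡ 2, rhs ≡ 2 → on.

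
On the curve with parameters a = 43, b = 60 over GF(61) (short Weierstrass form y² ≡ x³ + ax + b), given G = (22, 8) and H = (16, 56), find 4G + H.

First 4G:
Double-and-add on 4 = (100)₂. Start with G = (22, 8) for the leading 1-bit.
double: tangent at (22, 8): λ = (3·22² + 43)/(2·8) ≡ 31/16. 16⁻¹ ≡ 42 (mod 61) since 16·42 = 672 ≡ 1, so λ ≡ 31·42 ≡ 21.
  x = λ² - 22 - 22 = 441 - 44 ≡ 31; y = λ·(22 - 31) - 8 ≡ 47. → (31, 47)
double: tangent at (31, 47): λ = (3·31² + 43)/(2·47) ≡ 59/33. 33⁻¹ ≡ 37 (mod 61) since 33·37 = 1221 ≡ 1, so λ ≡ 59·37 ≡ 48.
  x = λ² - 31 - 31 = 2304 - 62 ≡ 46; y = λ·(31 - 46) - 47 ≡ 26. → (46, 26)
4G = (46, 26).
Finally 4G + H:
(46, 26) + (16, 56). λ = (56 - 26)/(16 - 46) ≡ 30/31 mod 61. 31⁻¹ ≡ 2 (mod 61) since 31·2 = 62 ≡ 1, so λ ≡ 60.
  x = λ² - 46 - 16 = 3600 - 62 ≡ 0; y = λ·(46 - 0) - 26 ≡ 50. → (0, 50)

(0, 50)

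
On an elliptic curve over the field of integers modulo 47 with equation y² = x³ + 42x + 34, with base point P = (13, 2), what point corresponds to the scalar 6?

Double-and-add on 6 = (110)₂. Start with P = (13, 2) for the leading 1-bit.
double: tangent at (13, 2): λ = (3·13² + 42)/(2·2) ≡ 32/4. 4⁻¹ ≡ 12 (mod 47), so λ ≡ 32·12 ≡ 8.
  x = λ² - 13 - 13 = 64 - 26 ≡ 38; y = λ·(13 - 38) - 2 ≡ 33. → (38, 33)
add P: (38, 33) + (13, 2). λ = (2 - 33)/(13 - 38) ≡ 16/22 mod 47. 22⁻¹ ≡ 15 (mod 47), so λ ≡ 5.
  x = λ² - 38 - 13 = 25 - 51 ≡ 21; y = λ·(38 - 21) - 33 ≡ 5. → (21, 5)
double: tangent at (21, 5): λ = (3·21² + 42)/(2·5) ≡ 2/10. 10⁻¹ ≡ 33 (mod 47), so λ ≡ 2·33 ≡ 19.
  x = λ² - 21 - 21 = 361 - 42 ≡ 37; y = λ·(21 - 37) - 5 ≡ 20. → (37, 20)

(37, 20)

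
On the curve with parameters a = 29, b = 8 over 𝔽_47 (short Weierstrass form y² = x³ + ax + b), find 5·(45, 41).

(17, 44)

Write P = (45, 41).
Double-and-add on 5 = (101)₂. Start with P = (45, 41) for the leading 1-bit.
double: tangent at (45, 41): λ = (3·45² + 29)/(2·41) ≡ 41/35. 35⁻¹ ≡ 43 (mod 47), so λ ≡ 41·43 ≡ 24.
  x = λ² - 45 - 45 = 576 - 90 ≡ 16; y = λ·(45 - 16) - 41 ≡ 44. → (16, 44)
double: tangent at (16, 44): λ = (3·16² + 29)/(2·44) ≡ 45/41. 41⁻¹ ≡ 39 (mod 47) since 41·39 = 1599 ≡ 1, so λ ≡ 45·39 ≡ 16.
  x = λ² - 16 - 16 = 256 - 32 ≡ 36; y = λ·(16 - 36) - 44 ≡ 12. → (36, 12)
add P: (36, 12) + (45, 41). λ = (41 - 12)/(45 - 36) ≡ 29/9 mod 47. 9⁻¹ ≡ 21 (mod 47), so λ ≡ 45.
  x = λ² - 36 - 45 = 2025 - 81 ≡ 17; y = λ·(36 - 17) - 12 ≡ 44. → (17, 44)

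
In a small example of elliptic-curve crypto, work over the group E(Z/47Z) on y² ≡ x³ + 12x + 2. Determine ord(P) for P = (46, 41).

2P: tangent at (46, 41): λ = (3·46² + 12)/(2·41) ≡ 15/35. 35⁻¹ ≡ 43 (mod 47), so λ ≡ 15·43 ≡ 34.
  x = λ² - 46 - 46 = 1156 - 92 ≡ 30; y = λ·(46 - 30) - 41 ≡ 33. → (30, 33)
3P: (30, 33) + (46, 41). λ = (41 - 33)/(46 - 30) ≡ 8/16 mod 47. 16⁻¹ ≡ 3 (mod 47), so λ ≡ 24.
  x = λ² - 30 - 46 = 576 - 76 ≡ 30; y = λ·(30 - 30) - 33 ≡ 14. → (30, 14)
4P: (30, 14) + (46, 41). λ = (41 - 14)/(46 - 30) ≡ 27/16 mod 47. 16⁻¹ ≡ 3 (mod 47), so λ ≡ 34.
  x = λ² - 30 - 46 = 1156 - 76 ≡ 46; y = λ·(30 - 46) - 14 ≡ 6. → (46, 6)
5P: (46, 6) + (46, 41): same x and y₁ ≡ -y₂, so the sum is O.
5P = O, so the order is 5.

5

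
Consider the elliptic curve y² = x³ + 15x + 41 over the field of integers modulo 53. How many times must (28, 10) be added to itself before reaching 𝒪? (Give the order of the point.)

12

2P: tangent at (28, 10): λ = (3·28² + 15)/(2·10) ≡ 35/20. 20⁻¹ ≡ 8 (mod 53), so λ ≡ 35·8 ≡ 15.
  x = λ² - 28 - 28 = 225 - 56 ≡ 10; y = λ·(28 - 10) - 10 ≡ 48. → (10, 48)
3P: (10, 48) + (28, 10). λ = (10 - 48)/(28 - 10) ≡ 15/18 mod 53. 18⁻¹ ≡ 3 (mod 53) since 18·3 = 54 ≡ 1, so λ ≡ 45.
  x = λ² - 10 - 28 = 2025 - 38 ≡ 26; y = λ·(10 - 26) - 48 ≡ 27. → (26, 27)
4P: (26, 27) + (28, 10). λ = (10 - 27)/(28 - 26) ≡ 36/2 mod 53. 2⁻¹ ≡ 27 (mod 53), so λ ≡ 18.
  x = λ² - 26 - 28 = 324 - 54 ≡ 5; y = λ·(26 - 5) - 27 ≡ 33. → (5, 33)
5P: (5, 33) + (28, 10). λ = (10 - 33)/(28 - 5) ≡ 30/23 mod 53. 23⁻¹ ≡ 30 (mod 53), so λ ≡ 52.
  x = λ² - 5 - 28 = 2704 - 33 ≡ 21; y = λ·(5 - 21) - 33 ≡ 36. → (21, 36)
6P: (21, 36) + (28, 10). λ = (10 - 36)/(28 - 21) ≡ 27/7 mod 53. 7⁻¹ ≡ 38 (mod 53), so λ ≡ 19.
  x = λ² - 21 - 28 = 361 - 49 ≡ 47; y = λ·(21 - 47) - 36 ≡ 0. → (47, 0)
7P: (47, 0) + (28, 10). λ = (10 - 0)/(28 - 47) ≡ 10/34 mod 53. 34⁻¹ ≡ 39 (mod 53), so λ ≡ 19.
  x = λ² - 47 - 28 = 361 - 75 ≡ 21; y = λ·(47 - 21) - 0 ≡ 17. → (21, 17)
8P: (21, 17) + (28, 10). λ = (10 - 17)/(28 - 21) ≡ 46/7 mod 53. 7⁻¹ ≡ 38 (mod 53), so λ ≡ 52.
  x = λ² - 21 - 28 = 2704 - 49 ≡ 5; y = λ·(21 - 5) - 17 ≡ 20. → (5, 20)
9P: (5, 20) + (28, 10). λ = (10 - 20)/(28 - 5) ≡ 43/23 mod 53. 23⁻¹ ≡ 30 (mod 53), so λ ≡ 18.
  x = λ² - 5 - 28 = 324 - 33 ≡ 26; y = λ·(5 - 26) - 20 ≡ 26. → (26, 26)
10P: (26, 26) + (28, 10). λ = (10 - 26)/(28 - 26) ≡ 37/2 mod 53. 2⁻¹ ≡ 27 (mod 53) since 2·27 = 54 ≡ 1, so λ ≡ 45.
  x = λ² - 26 - 28 = 2025 - 54 ≡ 10; y = λ·(26 - 10) - 26 ≡ 5. → (10, 5)
11P: (10, 5) + (28, 10). λ = (10 - 5)/(28 - 10) ≡ 5/18 mod 53. 18⁻¹ ≡ 3 (mod 53), so λ ≡ 15.
  x = λ² - 10 - 28 = 225 - 38 ≡ 28; y = λ·(10 - 28) - 5 ≡ 43. → (28, 43)
12P: (28, 43) + (28, 10): same x and y₁ ≡ -y₂, so the sum is 𝒪.
12P = 𝒪, so the order is 12.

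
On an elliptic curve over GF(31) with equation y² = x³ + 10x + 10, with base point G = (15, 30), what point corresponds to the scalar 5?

(23, 10)

Repeated addition: build up to 5G.
2G: tangent at (15, 30): λ = (3·15² + 10)/(2·30) ≡ 3/29. 29⁻¹ ≡ 15 (mod 31) since 29·15 = 435 ≡ 1, so λ ≡ 3·15 ≡ 14.
  x = λ² - 15 - 15 = 196 - 30 ≡ 11; y = λ·(15 - 11) - 30 ≡ 26. → (11, 26)
3G: (11, 26) + (15, 30). λ = (30 - 26)/(15 - 11) ≡ 4/4 mod 31. 4⁻¹ ≡ 8 (mod 31), so λ ≡ 1.
  x = λ² - 11 - 15 = 1 - 26 ≡ 6; y = λ·(11 - 6) - 26 ≡ 10. → (6, 10)
4G: (6, 10) + (15, 30). λ = (30 - 10)/(15 - 6) ≡ 20/9 mod 31. 9⁻¹ ≡ 7 (mod 31), so λ ≡ 16.
  x = λ² - 6 - 15 = 256 - 21 ≡ 18; y = λ·(6 - 18) - 10 ≡ 15. → (18, 15)
5G: (18, 15) + (15, 30). λ = (30 - 15)/(15 - 18) ≡ 15/28 mod 31. 28⁻¹ ≡ 10 (mod 31), so λ ≡ 26.
  x = λ² - 18 - 15 = 676 - 33 ≡ 23; y = λ·(18 - 23) - 15 ≡ 10. → (23, 10)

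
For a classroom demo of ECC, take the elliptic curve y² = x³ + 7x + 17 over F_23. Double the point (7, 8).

tangent at (7, 8): λ = (3·7² + 7)/(2·8) ≡ 16/16. 16⁻¹ ≡ 13 (mod 23), so λ ≡ 16·13 ≡ 1.
  x = λ² - 7 - 7 = 1 - 14 ≡ 10; y = λ·(7 - 10) - 8 ≡ 12. → (10, 12)

(10, 12)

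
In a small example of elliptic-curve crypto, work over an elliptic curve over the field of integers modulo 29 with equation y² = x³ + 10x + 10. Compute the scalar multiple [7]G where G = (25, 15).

Double-and-add on 7 = (111)₂. Start with G = (25, 15) for the leading 1-bit.
double: tangent at (25, 15): λ = (3·25² + 10)/(2·15) ≡ 0/1. 1⁻¹ ≡ 1 (mod 29), so λ ≡ 0·1 ≡ 0.
  x = λ² - 25 - 25 = 0 - 50 ≡ 8; y = λ·(25 - 8) - 15 ≡ 14. → (8, 14)
add G: (8, 14) + (25, 15). λ = (15 - 14)/(25 - 8) ≡ 1/17 mod 29. 17⁻¹ ≡ 12 (mod 29), so λ ≡ 12.
  x = λ² - 8 - 25 = 144 - 33 ≡ 24; y = λ·(8 - 24) - 14 ≡ 26. → (24, 26)
double: tangent at (24, 26): λ = (3·24² + 10)/(2·26) ≡ 27/23. 23⁻¹ ≡ 24 (mod 29), so λ ≡ 27·24 ≡ 10.
  x = λ² - 24 - 24 = 100 - 48 ≡ 23; y = λ·(24 - 23) - 26 ≡ 13. → (23, 13)
add G: (23, 13) + (25, 15). λ = (15 - 13)/(25 - 23) ≡ 2/2 mod 29. 2⁻¹ ≡ 15 (mod 29) since 2·15 = 30 ≡ 1, so λ ≡ 1.
  x = λ² - 23 - 25 = 1 - 48 ≡ 11; y = λ·(23 - 11) - 13 ≡ 28. → (11, 28)

(11, 28)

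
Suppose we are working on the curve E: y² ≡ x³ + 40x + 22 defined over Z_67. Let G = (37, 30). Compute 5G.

(17, 56)

Repeated addition: build up to 5G.
2G: tangent at (37, 30): λ = (3·37² + 40)/(2·30) ≡ 60/60. 60⁻¹ ≡ 19 (mod 67) since 60·19 = 1140 ≡ 1, so λ ≡ 60·19 ≡ 1.
  x = λ² - 37 - 37 = 1 - 74 ≡ 61; y = λ·(37 - 61) - 30 ≡ 13. → (61, 13)
3G: (61, 13) + (37, 30). λ = (30 - 13)/(37 - 61) ≡ 17/43 mod 67. 43⁻¹ ≡ 53 (mod 67) since 43·53 = 2279 ≡ 1, so λ ≡ 30.
  x = λ² - 61 - 37 = 900 - 98 ≡ 65; y = λ·(61 - 65) - 13 ≡ 1. → (65, 1)
4G: (65, 1) + (37, 30). λ = (30 - 1)/(37 - 65) ≡ 29/39 mod 67. 39⁻¹ ≡ 55 (mod 67), so λ ≡ 54.
  x = λ² - 65 - 37 = 2916 - 102 ≡ 0; y = λ·(65 - 0) - 1 ≡ 25. → (0, 25)
5G: (0, 25) + (37, 30). λ = (30 - 25)/(37 - 0) ≡ 5/37 mod 67. 37⁻¹ ≡ 29 (mod 67), so λ ≡ 11.
  x = λ² - 0 - 37 = 121 - 37 ≡ 17; y = λ·(0 - 17) - 25 ≡ 56. → (17, 56)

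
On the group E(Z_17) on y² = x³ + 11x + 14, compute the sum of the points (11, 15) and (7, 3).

(8, 11)

(11, 15) + (7, 3). λ = (3 - 15)/(7 - 11) ≡ 5/13 mod 17. 13⁻¹ ≡ 4 (mod 17), so λ ≡ 3.
  x = λ² - 11 - 7 = 9 - 18 ≡ 8; y = λ·(11 - 8) - 15 ≡ 11. → (8, 11)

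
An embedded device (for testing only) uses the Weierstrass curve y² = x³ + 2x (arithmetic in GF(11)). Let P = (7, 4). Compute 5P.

(7, 7)

Double-and-add on 5 = (101)₂. Start with P = (7, 4) for the leading 1-bit.
double: tangent at (7, 4): λ = (3·7² + 2)/(2·4) ≡ 6/8. 8⁻¹ ≡ 7 (mod 11), so λ ≡ 6·7 ≡ 9.
  x = λ² - 7 - 7 = 81 - 14 ≡ 1; y = λ·(7 - 1) - 4 ≡ 6. → (1, 6)
double: tangent at (1, 6): λ = (3·1² + 2)/(2·6) ≡ 5/1. 1⁻¹ ≡ 1 (mod 11) since 1·1 = 1 ≡ 1, so λ ≡ 5·1 ≡ 5.
  x = λ² - 1 - 1 = 25 - 2 ≡ 1; y = λ·(1 - 1) - 6 ≡ 5. → (1, 5)
add P: (1, 5) + (7, 4). λ = (4 - 5)/(7 - 1) ≡ 10/6 mod 11. 6⁻¹ ≡ 2 (mod 11), so λ ≡ 9.
  x = λ² - 1 - 7 = 81 - 8 ≡ 7; y = λ·(1 - 7) - 5 ≡ 7. → (7, 7)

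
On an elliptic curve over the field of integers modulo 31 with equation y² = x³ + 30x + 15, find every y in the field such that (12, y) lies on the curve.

x³ + 30x + 15 = 2103 ≡ 26 (mod 31).
26 is a non-residue mod 31; no y exists.

none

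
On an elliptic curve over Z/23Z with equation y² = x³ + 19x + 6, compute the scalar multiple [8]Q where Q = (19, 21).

(14, 7)

Double-and-add on 8 = (1000)₂. Start with Q = (19, 21) for the leading 1-bit.
double: tangent at (19, 21): λ = (3·19² + 19)/(2·21) ≡ 21/19. 19⁻¹ ≡ 17 (mod 23) since 19·17 = 323 ≡ 1, so λ ≡ 21·17 ≡ 12.
  x = λ² - 19 - 19 = 144 - 38 ≡ 14; y = λ·(19 - 14) - 21 ≡ 16. → (14, 16)
double: tangent at (14, 16): λ = (3·14² + 19)/(2·16) ≡ 9/9. 9⁻¹ ≡ 18 (mod 23), so λ ≡ 9·18 ≡ 1.
  x = λ² - 14 - 14 = 1 - 28 ≡ 19; y = λ·(14 - 19) - 16 ≡ 2. → (19, 2)
double: tangent at (19, 2): λ = (3·19² + 19)/(2·2) ≡ 21/4. 4⁻¹ ≡ 6 (mod 23) since 4·6 = 24 ≡ 1, so λ ≡ 21·6 ≡ 11.
  x = λ² - 19 - 19 = 121 - 38 ≡ 14; y = λ·(19 - 14) - 2 ≡ 7. → (14, 7)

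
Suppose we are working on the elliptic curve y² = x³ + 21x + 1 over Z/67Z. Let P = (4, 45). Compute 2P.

tangent at (4, 45): λ = (3·4² + 21)/(2·45) ≡ 2/23. 23⁻¹ ≡ 35 (mod 67), so λ ≡ 2·35 ≡ 3.
  x = λ² - 4 - 4 = 9 - 8 ≡ 1; y = λ·(4 - 1) - 45 ≡ 31. → (1, 31)

(1, 31)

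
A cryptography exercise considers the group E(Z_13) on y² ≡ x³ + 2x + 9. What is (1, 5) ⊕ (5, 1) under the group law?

(1, 5) + (5, 1). λ = (1 - 5)/(5 - 1) ≡ 9/4 mod 13. 4⁻¹ ≡ 10 (mod 13), so λ ≡ 12.
  x = λ² - 1 - 5 = 144 - 6 ≡ 8; y = λ·(1 - 8) - 5 ≡ 2. → (8, 2)

(8, 2)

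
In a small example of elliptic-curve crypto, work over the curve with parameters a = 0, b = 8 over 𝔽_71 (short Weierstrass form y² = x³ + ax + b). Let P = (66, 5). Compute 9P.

Repeated addition: build up to 9P.
2P: tangent at (66, 5): λ = (3·66² + 0)/(2·5) ≡ 4/10. 10⁻¹ ≡ 64 (mod 71) since 10·64 = 640 ≡ 1, so λ ≡ 4·64 ≡ 43.
  x = λ² - 66 - 66 = 1849 - 132 ≡ 13; y = λ·(66 - 13) - 5 ≡ 2. → (13, 2)
3P: (13, 2) + (66, 5). λ = (5 - 2)/(66 - 13) ≡ 3/53 mod 71. 53⁻¹ ≡ 67 (mod 71) since 53·67 = 3551 ≡ 1, so λ ≡ 59.
  x = λ² - 13 - 66 = 3481 - 79 ≡ 65; y = λ·(13 - 65) - 2 ≡ 54. → (65, 54)
4P: (65, 54) + (66, 5). λ = (5 - 54)/(66 - 65) ≡ 22/1 mod 71. 1⁻¹ ≡ 1 (mod 71), so λ ≡ 22.
  x = λ² - 65 - 66 = 484 - 131 ≡ 69; y = λ·(65 - 69) - 54 ≡ 0. → (69, 0)
5P: (69, 0) + (66, 5). λ = (5 - 0)/(66 - 69) ≡ 5/68 mod 71. 68⁻¹ ≡ 47 (mod 71), so λ ≡ 22.
  x = λ² - 69 - 66 = 484 - 135 ≡ 65; y = λ·(69 - 65) - 0 ≡ 17. → (65, 17)
6P: (65, 17) + (66, 5). λ = (5 - 17)/(66 - 65) ≡ 59/1 mod 71. 1⁻¹ ≡ 1 (mod 71) since 1·1 = 1 ≡ 1, so λ ≡ 59.
  x = λ² - 65 - 66 = 3481 - 131 ≡ 13; y = λ·(65 - 13) - 17 ≡ 69. → (13, 69)
7P: (13, 69) + (66, 5). λ = (5 - 69)/(66 - 13) ≡ 7/53 mod 71. 53⁻¹ ≡ 67 (mod 71) since 53·67 = 3551 ≡ 1, so λ ≡ 43.
  x = λ² - 13 - 66 = 1849 - 79 ≡ 66; y = λ·(13 - 66) - 69 ≡ 66. → (66, 66)
8P: (66, 66) + (66, 5): same x and y₁ ≡ -y₂, so the sum is O.
9P: O + (66, 5) = (66, 5) (identity).

(66, 5)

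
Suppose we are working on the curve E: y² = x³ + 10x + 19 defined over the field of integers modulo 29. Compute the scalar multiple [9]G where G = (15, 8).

(6, 11)

Repeated addition: build up to 9G.
2G: tangent at (15, 8): λ = (3·15² + 10)/(2·8) ≡ 18/16. 16⁻¹ ≡ 20 (mod 29), so λ ≡ 18·20 ≡ 12.
  x = λ² - 15 - 15 = 144 - 30 ≡ 27; y = λ·(15 - 27) - 8 ≡ 22. → (27, 22)
3G: (27, 22) + (15, 8). λ = (8 - 22)/(15 - 27) ≡ 15/17 mod 29. 17⁻¹ ≡ 12 (mod 29), so λ ≡ 6.
  x = λ² - 27 - 15 = 36 - 42 ≡ 23; y = λ·(27 - 23) - 22 ≡ 2. → (23, 2)
4G: (23, 2) + (15, 8). λ = (8 - 2)/(15 - 23) ≡ 6/21 mod 29. 21⁻¹ ≡ 18 (mod 29), so λ ≡ 21.
  x = λ² - 23 - 15 = 441 - 38 ≡ 26; y = λ·(23 - 26) - 2 ≡ 22. → (26, 22)
5G: (26, 22) + (15, 8). λ = (8 - 22)/(15 - 26) ≡ 15/18 mod 29. 18⁻¹ ≡ 21 (mod 29) since 18·21 = 378 ≡ 1, so λ ≡ 25.
  x = λ² - 26 - 15 = 625 - 41 ≡ 4; y = λ·(26 - 4) - 22 ≡ 6. → (4, 6)
6G: (4, 6) + (15, 8). λ = (8 - 6)/(15 - 4) ≡ 2/11 mod 29. 11⁻¹ ≡ 8 (mod 29), so λ ≡ 16.
  x = λ² - 4 - 15 = 256 - 19 ≡ 5; y = λ·(4 - 5) - 6 ≡ 7. → (5, 7)
7G: (5, 7) + (15, 8). λ = (8 - 7)/(15 - 5) ≡ 1/10 mod 29. 10⁻¹ ≡ 3 (mod 29), so λ ≡ 3.
  x = λ² - 5 - 15 = 9 - 20 ≡ 18; y = λ·(5 - 18) - 7 ≡ 12. → (18, 12)
8G: (18, 12) + (15, 8). λ = (8 - 12)/(15 - 18) ≡ 25/26 mod 29. 26⁻¹ ≡ 19 (mod 29) since 26·19 = 494 ≡ 1, so λ ≡ 11.
  x = λ² - 18 - 15 = 121 - 33 ≡ 1; y = λ·(18 - 1) - 12 ≡ 1. → (1, 1)
9G: (1, 1) + (15, 8). λ = (8 - 1)/(15 - 1) ≡ 7/14 mod 29. 14⁻¹ ≡ 27 (mod 29), so λ ≡ 15.
  x = λ² - 1 - 15 = 225 - 16 ≡ 6; y = λ·(1 - 6) - 1 ≡ 11. → (6, 11)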